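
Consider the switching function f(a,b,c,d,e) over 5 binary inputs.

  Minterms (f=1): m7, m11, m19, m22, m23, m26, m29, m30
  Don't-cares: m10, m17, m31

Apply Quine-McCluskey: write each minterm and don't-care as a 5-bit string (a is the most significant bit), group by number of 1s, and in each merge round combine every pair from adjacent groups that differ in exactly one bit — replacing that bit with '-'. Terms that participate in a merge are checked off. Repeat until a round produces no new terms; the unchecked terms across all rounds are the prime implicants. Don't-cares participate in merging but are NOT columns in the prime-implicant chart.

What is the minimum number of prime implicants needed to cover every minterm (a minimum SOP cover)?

6

[col 0] 00111*, 01010*, 01011*, 10001*, 10011*, 10110*, 10111*, 11010*, 11101*, 11110*, 11111*
[col 1] -0111, -1010, 0101-, 1-110*, 1-111*, 10-11, 100-1, 1011-*, 11-10, 111-1, 1111-*
[col 2] 1-11-
Prime implicants: -0111, -1010, 0101-, 1-11-, 10-11, 100-1, 11-10, 111-1
PI chart (minterm → PIs covering it):
  7 | -0111  (sole → essential)
  11 | 0101-  (sole → essential)
  19 | 10-11,100-1
  22 | 1-11-  (sole → essential)
  23 | -0111,1-11-,10-11
  26 | -1010,11-10
  29 | 111-1  (sole → essential)
  30 | 1-11-,11-10
Essential prime implicants: -0111, 0101-, 1-11-, 111-1
Petrick residual → -1010, 10-11
Minimum SOP uses 6 PIs: b'cde + bc'de' + a'bc'd + acd + ab'de + abce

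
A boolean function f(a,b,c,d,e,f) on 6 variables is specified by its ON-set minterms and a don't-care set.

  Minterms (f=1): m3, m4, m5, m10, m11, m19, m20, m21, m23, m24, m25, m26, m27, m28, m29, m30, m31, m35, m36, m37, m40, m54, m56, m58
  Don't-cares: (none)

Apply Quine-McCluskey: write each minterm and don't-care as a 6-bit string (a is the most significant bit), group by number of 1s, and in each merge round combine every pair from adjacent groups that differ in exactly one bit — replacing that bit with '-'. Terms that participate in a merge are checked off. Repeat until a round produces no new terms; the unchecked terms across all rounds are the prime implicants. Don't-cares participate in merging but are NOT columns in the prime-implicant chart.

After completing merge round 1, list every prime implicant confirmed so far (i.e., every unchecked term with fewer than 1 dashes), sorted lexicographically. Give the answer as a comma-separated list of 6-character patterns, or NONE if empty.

110110

[col 0] 000011*, 000100*, 000101*, 001010*, 001011*, 010011*, 010100*, 010101*, 010111*, 011000*, 011001*, 011010*, 011011*, 011100*, 011101*, 011110*, 011111*, 100011*, 100100*, 100101*, 101000*, 110110, 111000*, 111010*
[col 1] -00011, -00100*, -00101*, -11000*, -11010*, 0-0011*, 0-0100*, 0-0101*, 0-1010*, 0-1011*, 00-011*, 00010-*, 00101-*, 01-011*, 01-100*, 01-101*, 01-111*, 010-11*, 0101-1*, 01010-*, 011-00*, 011-01*, 011-10*, 011-11*, 0110-0*, 0110-1*, 01100-*, 01101-*, 0111-0*, 0111-1*, 01110-*, 01111-*, 1-1000, 10010-*, 1110-0*
[col 2] -0010-, -110-0, 0--011, 0-010-, 0-101-, 01--11, 01-1-1, 01-10-, 011--0*, 011--1*, 011-0-*, 011-1-*, 0110--*, 0111--*
[col 3] 011---
Prime implicants: -00011, -0010-, -110-0, 0--011, 0-010-, 0-101-, 01--11, 01-1-1, 01-10-, 011---, 1-1000, 110110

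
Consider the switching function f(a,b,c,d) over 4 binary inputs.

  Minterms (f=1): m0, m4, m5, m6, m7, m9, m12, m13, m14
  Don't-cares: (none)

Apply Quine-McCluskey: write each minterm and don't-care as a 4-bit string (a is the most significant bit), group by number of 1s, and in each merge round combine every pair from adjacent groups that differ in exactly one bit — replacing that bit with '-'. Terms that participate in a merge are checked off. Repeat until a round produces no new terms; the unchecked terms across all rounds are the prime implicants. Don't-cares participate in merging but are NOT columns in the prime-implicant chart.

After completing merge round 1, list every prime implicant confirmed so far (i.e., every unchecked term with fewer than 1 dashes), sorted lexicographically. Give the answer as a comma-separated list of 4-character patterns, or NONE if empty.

size-2^0 implicants → 0000(✓)  0100(✓)  0101(✓)  0110(✓)  0111(✓)  1001(✓)  1100(✓)  1101(✓)  1110(✓)
size-2^1 implicants → -100(✓)  -101(✓)  -110(✓)  0-00  01-0(✓)  01-1(✓)  010-(✓)  011-(✓)  1-01  11-0(✓)  110-(✓)
size-2^2 implicants → -1-0  -10-  01--
Unchecked terms (primes): -1-0, -10-, 0-00, 01--, 1-01

NONE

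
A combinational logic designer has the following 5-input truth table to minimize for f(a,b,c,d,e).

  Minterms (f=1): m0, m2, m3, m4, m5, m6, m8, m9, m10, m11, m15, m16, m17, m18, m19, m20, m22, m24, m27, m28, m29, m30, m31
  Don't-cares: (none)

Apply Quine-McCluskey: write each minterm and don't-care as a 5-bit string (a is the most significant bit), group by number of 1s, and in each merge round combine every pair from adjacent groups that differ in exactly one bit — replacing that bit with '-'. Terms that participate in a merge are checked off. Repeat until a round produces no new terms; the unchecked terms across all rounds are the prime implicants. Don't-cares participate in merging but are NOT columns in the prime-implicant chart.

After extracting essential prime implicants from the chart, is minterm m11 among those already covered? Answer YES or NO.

[col 0] 00000*, 00010*, 00011*, 00100*, 00101*, 00110*, 01000*, 01001*, 01010*, 01011*, 01111*, 10000*, 10001*, 10010*, 10011*, 10100*, 10110*, 11000*, 11011*, 11100*, 11101*, 11110*, 11111*
[col 1] -0000*, -0010*, -0011*, -0100*, -0110*, -1000*, -1011*, -1111*, 0-000*, 0-010*, 0-011*, 00-00*, 00-10*, 000-0*, 0001-*, 001-0*, 0010-, 01-11*, 010-0*, 010-1*, 0100-*, 0101-*, 1-000*, 1-011*, 1-100*, 1-110*, 10-00*, 10-10*, 100-0*, 100-1*, 1000-*, 1001-*, 101-0*, 11-00*, 11-11*, 111-0*, 111-1*, 1110-*, 1111-*
[col 2] --000, --011, -0-00*, -0-10*, -00-0*, -001-, -01-0*, -1-11, 0-0-0, 0-01-, 00--0*, 010--, 1--00, 1-1-0, 10--0*, 100--, 111--
[col 3] -0--0
Prime implicants: --000, --011, -0--0, -001-, -1-11, 0-0-0, 0-01-, 0010-, 010--, 1--00, 1-1-0, 100--, 111--
PI chart (minterm → PIs covering it):
  0 | --000,-0--0,0-0-0
  2 | -0--0,-001-,0-0-0,0-01-
  3 | --011,-001-,0-01-
  4 | -0--0,0010-
  5 | 0010-  (sole → essential)
  6 | -0--0  (sole → essential)
  8 | --000,0-0-0,010--
  9 | 010--  (sole → essential)
  10 | 0-0-0,0-01-,010--
  11 | --011,-1-11,0-01-,010--
  15 | -1-11  (sole → essential)
  16 | --000,-0--0,1--00,100--
  17 | 100--  (sole → essential)
  18 | -0--0,-001-,100--
  19 | --011,-001-,100--
  20 | -0--0,1--00,1-1-0
  22 | -0--0,1-1-0
  24 | --000,1--00
  27 | --011,-1-11
  28 | 1--00,1-1-0,111--
  29 | 111--  (sole → essential)
  30 | 1-1-0,111--
  31 | -1-11,111--
Essential prime implicants: -0--0, -1-11, 0010-, 010--, 100--, 111--

YES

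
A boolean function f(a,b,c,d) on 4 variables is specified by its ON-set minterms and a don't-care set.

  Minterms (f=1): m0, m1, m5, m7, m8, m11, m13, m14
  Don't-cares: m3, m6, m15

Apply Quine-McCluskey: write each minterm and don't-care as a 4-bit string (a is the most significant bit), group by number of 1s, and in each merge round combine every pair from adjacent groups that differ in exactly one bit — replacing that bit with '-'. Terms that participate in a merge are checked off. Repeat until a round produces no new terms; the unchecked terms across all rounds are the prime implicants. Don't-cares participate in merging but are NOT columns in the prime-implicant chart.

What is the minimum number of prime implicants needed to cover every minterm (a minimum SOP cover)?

size-2^0 implicants → 0000(✓)  0001(✓)  0011(✓)  0101(✓)  0110(✓)  0111(✓)  1000(✓)  1011(✓)  1101(✓)  1110(✓)  1111(✓)
size-2^1 implicants → -000  -011(✓)  -101(✓)  -110(✓)  -111(✓)  0-01(✓)  0-11(✓)  00-1(✓)  000-  01-1(✓)  011-(✓)  1-11(✓)  11-1(✓)  111-(✓)
size-2^2 implicants → --11  -1-1  -11-  0--1
Unchecked terms (primes): --11, -000, -1-1, -11-, 0--1, 000-
Minterm coverage:
  m0 ⊆ -000,000-
  m1 ⊆ 0--1,000-
  m5 ⊆ -1-1,0--1
  m7 ⊆ --11,-1-1,-11-,0--1
  m8 ⊆ -000 [E]
  m11 ⊆ --11 [E]
  m13 ⊆ -1-1 [E]
  m14 ⊆ -11- [E]
E = {--11, -000, -1-1, -11-}
Petrick residual → 0--1
Cover = cd + b'c'd' + bd + bc + a'd  |cover|=5

5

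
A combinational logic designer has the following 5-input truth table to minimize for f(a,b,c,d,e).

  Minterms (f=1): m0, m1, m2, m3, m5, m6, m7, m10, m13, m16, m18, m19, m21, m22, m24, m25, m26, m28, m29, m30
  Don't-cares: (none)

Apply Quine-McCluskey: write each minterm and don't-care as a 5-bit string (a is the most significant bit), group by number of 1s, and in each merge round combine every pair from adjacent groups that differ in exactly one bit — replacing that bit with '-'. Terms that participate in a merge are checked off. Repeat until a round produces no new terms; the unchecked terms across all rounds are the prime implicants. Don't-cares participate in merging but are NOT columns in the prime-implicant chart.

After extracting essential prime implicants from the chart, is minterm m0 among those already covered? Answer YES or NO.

[col 0] 00000*, 00001*, 00010*, 00011*, 00101*, 00110*, 00111*, 01010*, 01101*, 10000*, 10010*, 10011*, 10101*, 10110*, 11000*, 11001*, 11010*, 11100*, 11101*, 11110*
[col 1] -0000*, -0010*, -0011*, -0101*, -0110*, -1010*, -1101*, 0-010*, 0-101*, 00-01*, 00-10*, 00-11*, 000-0*, 000-1*, 0000-*, 0001-*, 001-1*, 0011-*, 1-000*, 1-010*, 1-101*, 1-110*, 10-10*, 100-0*, 1001-*, 11-00*, 11-01*, 11-10*, 110-0*, 1100-*, 111-0*, 1110-*
[col 2] --010, --101, -0-10, -00-0, -001-, 00--1, 00-1-, 000--, 1--10, 1-0-0, 11--0, 11-0-
Prime implicants: --010, --101, -0-10, -00-0, -001-, 00--1, 00-1-, 000--, 1--10, 1-0-0, 11--0, 11-0-
PI chart (minterm → PIs covering it):
  0 | -00-0,000--
  1 | 00--1,000--
  2 | --010,-0-10,-00-0,-001-,00-1-,000--
  3 | -001-,00--1,00-1-,000--
  5 | --101,00--1
  6 | -0-10,00-1-
  7 | 00--1,00-1-
  10 | --010  (sole → essential)
  13 | --101  (sole → essential)
  16 | -00-0,1-0-0
  18 | --010,-0-10,-00-0,-001-,1--10,1-0-0
  19 | -001-  (sole → essential)
  21 | --101  (sole → essential)
  22 | -0-10,1--10
  24 | 1-0-0,11--0,11-0-
  25 | 11-0-  (sole → essential)
  26 | --010,1--10,1-0-0,11--0
  28 | 11--0,11-0-
  29 | --101,11-0-
  30 | 1--10,11--0
Essential prime implicants: --010, --101, -001-, 11-0-

NO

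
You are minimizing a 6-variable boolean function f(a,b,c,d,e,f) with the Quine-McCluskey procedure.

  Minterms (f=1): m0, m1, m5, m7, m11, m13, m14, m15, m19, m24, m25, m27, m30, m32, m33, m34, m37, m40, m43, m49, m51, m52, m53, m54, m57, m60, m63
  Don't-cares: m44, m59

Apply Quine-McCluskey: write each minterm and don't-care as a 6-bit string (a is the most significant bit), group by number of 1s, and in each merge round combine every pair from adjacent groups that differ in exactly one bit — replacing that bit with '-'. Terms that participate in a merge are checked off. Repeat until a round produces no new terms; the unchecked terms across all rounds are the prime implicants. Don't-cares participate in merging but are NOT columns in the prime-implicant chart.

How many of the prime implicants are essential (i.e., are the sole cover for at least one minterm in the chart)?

Round 0: 000000✓ 000001✓ 000101✓ 000111✓ 001011✓ 001101✓ 001110✓ 001111✓ 010011✓ 011000✓ 011001✓ 011011✓ 011110✓ 100000✓ 100001✓ 100010✓ 100101✓ 101000✓ 101011✓ 101100✓ 110001✓ 110011✓ 110100✓ 110101✓ 110110✓ 111001✓ 111011✓ 111100✓ 111111✓
Round 1: -00000✓ -00001✓ -00101✓ -01011✓ -10011✓ -11001✓ -11011✓ 0-1011✓ 0-1110 00-101✓ 00-111✓ 000-01✓ 00000-✓ 0001-1✓ 001-11 0011-1✓ 00111- 01-011✓ 0110-1✓ 01100- 1-0001✓ 1-0101✓ 1-1011✓ 1-1100 10-000 100-01✓ 1000-0 10000-✓ 101-00 11-001✓ 11-011✓ 11-100 110-01✓ 1100-1✓ 1101-0 11010- 111-11 1110-1✓
Round 2: --1011 -00-01 -0000- -1-011 -110-1 00-1-1 1-0-01 11-0-1
PIs = {--1011, -00-01, -0000-, -1-011, -110-1, 0-1110, 00-1-1, 001-11, 00111-, 01100-, 1-0-01, 1-1100, 10-000, 1000-0, 101-00, 11-0-1, 11-100, 1101-0, 11010-, 111-11}
Coverage chart:
  m0: -0000- ←essential
  m1: -00-01,-0000-
  m5: -00-01,00-1-1
  m7: 00-1-1 ←essential
  m11: --1011,001-11
  m13: 00-1-1 ←essential
  m14: 0-1110,00111-
  m15: 00-1-1,001-11,00111-
  m19: -1-011 ←essential
  m24: 01100- ←essential
  m25: -110-1,01100-
  m27: --1011,-1-011,-110-1
  m30: 0-1110 ←essential
  m32: -0000-,10-000,1000-0
  m33: -00-01,-0000-,1-0-01
  m34: 1000-0 ←essential
  m37: -00-01,1-0-01
  m40: 10-000,101-00
  m43: --1011 ←essential
  m49: 1-0-01,11-0-1
  m51: -1-011,11-0-1
  m52: 11-100,1101-0,11010-
  m53: 1-0-01,11010-
  m54: 1101-0 ←essential
  m57: -110-1,11-0-1
  m60: 1-1100,11-100
  m63: 111-11 ←essential
Essential: --1011, -0000-, -1-011, 0-1110, 00-1-1, 01100-, 1000-0, 1101-0, 111-11

9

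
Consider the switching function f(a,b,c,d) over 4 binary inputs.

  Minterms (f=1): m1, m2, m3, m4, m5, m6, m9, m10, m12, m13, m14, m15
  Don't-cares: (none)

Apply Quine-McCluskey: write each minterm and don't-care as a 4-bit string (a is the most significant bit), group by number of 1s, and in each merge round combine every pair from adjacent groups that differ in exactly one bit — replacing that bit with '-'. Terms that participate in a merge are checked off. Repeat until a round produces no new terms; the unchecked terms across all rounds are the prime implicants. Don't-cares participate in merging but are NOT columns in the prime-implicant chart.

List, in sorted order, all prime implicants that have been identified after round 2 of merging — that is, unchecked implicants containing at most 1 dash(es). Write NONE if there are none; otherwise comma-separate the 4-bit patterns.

00-1, 001-

size-2^0 implicants → 0001(✓)  0010(✓)  0011(✓)  0100(✓)  0101(✓)  0110(✓)  1001(✓)  1010(✓)  1100(✓)  1101(✓)  1110(✓)  1111(✓)
size-2^1 implicants → -001(✓)  -010(✓)  -100(✓)  -101(✓)  -110(✓)  0-01(✓)  0-10(✓)  00-1  001-  01-0(✓)  010-(✓)  1-01(✓)  1-10(✓)  11-0(✓)  11-1(✓)  110-(✓)  111-(✓)
size-2^2 implicants → --01  --10  -1-0  -10-  11--
Unchecked terms (primes): --01, --10, -1-0, -10-, 00-1, 001-, 11--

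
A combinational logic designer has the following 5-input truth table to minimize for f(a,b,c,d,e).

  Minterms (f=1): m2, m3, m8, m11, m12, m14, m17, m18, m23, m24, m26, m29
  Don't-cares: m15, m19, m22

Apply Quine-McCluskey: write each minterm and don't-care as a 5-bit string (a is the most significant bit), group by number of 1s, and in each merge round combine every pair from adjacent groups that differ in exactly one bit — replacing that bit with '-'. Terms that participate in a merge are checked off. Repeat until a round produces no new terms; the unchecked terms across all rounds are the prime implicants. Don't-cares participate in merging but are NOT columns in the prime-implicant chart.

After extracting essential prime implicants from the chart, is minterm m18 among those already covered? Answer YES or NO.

[col 0] 00010*, 00011*, 01000*, 01011*, 01100*, 01110*, 01111*, 10001*, 10010*, 10011*, 10110*, 10111*, 11000*, 11010*, 11101
[col 1] -0010*, -0011*, -1000, 0-011, 0001-*, 01-00, 01-11, 011-0, 0111-, 1-010, 10-10*, 10-11*, 100-1, 1001-*, 1011-*, 110-0
[col 2] -001-, 10-1-
Prime implicants: -001-, -1000, 0-011, 01-00, 01-11, 011-0, 0111-, 1-010, 10-1-, 100-1, 110-0, 11101
PI chart (minterm → PIs covering it):
  2 | -001-  (sole → essential)
  3 | -001-,0-011
  8 | -1000,01-00
  11 | 0-011,01-11
  12 | 01-00,011-0
  14 | 011-0,0111-
  17 | 100-1  (sole → essential)
  18 | -001-,1-010,10-1-
  23 | 10-1-  (sole → essential)
  24 | -1000,110-0
  26 | 1-010,110-0
  29 | 11101  (sole → essential)
Essential prime implicants: -001-, 10-1-, 100-1, 11101

YES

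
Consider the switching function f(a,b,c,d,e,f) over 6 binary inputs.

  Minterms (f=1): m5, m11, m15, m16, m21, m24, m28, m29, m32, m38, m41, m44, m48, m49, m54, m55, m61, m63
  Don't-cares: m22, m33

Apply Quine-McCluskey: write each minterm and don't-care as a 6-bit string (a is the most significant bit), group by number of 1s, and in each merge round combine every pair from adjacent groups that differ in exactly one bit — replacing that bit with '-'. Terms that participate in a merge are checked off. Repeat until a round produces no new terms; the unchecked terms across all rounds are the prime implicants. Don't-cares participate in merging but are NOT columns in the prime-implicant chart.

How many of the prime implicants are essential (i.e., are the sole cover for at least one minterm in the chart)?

[col 0] 000101*, 001011*, 001111*, 010000*, 010101*, 010110*, 011000*, 011100*, 011101*, 100000*, 100001*, 100110*, 101001*, 101100, 110000*, 110001*, 110110*, 110111*, 111101*, 111111*
[col 1] -10000, -10110, -11101, 0-0101, 001-11, 01-000, 01-101, 011-00, 01110-, 1-0000*, 1-0001*, 1-0110, 10-001, 10000-*, 11-111, 11000-*, 11011-, 1111-1
[col 2] 1-000-
Prime implicants: -10000, -10110, -11101, 0-0101, 001-11, 01-000, 01-101, 011-00, 01110-, 1-000-, 1-0110, 10-001, 101100, 11-111, 11011-, 1111-1
PI chart (minterm → PIs covering it):
  5 | 0-0101  (sole → essential)
  11 | 001-11  (sole → essential)
  15 | 001-11  (sole → essential)
  16 | -10000,01-000
  21 | 0-0101,01-101
  24 | 01-000,011-00
  28 | 011-00,01110-
  29 | -11101,01-101,01110-
  32 | 1-000-  (sole → essential)
  38 | 1-0110  (sole → essential)
  41 | 10-001  (sole → essential)
  44 | 101100  (sole → essential)
  48 | -10000,1-000-
  49 | 1-000-  (sole → essential)
  54 | -10110,1-0110,11011-
  55 | 11-111,11011-
  61 | -11101,1111-1
  63 | 11-111,1111-1
Essential prime implicants: 0-0101, 001-11, 1-000-, 1-0110, 10-001, 101100

6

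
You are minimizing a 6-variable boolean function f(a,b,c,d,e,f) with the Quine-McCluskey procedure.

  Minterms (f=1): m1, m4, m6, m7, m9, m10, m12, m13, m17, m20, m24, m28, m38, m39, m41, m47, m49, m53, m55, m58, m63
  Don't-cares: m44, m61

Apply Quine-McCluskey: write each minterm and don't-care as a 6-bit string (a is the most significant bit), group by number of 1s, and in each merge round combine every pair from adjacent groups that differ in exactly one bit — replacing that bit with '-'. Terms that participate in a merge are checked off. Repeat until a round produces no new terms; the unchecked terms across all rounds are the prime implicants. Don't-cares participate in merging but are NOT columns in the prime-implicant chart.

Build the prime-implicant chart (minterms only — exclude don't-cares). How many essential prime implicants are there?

Round 0: 000001✓ 000100✓ 000110✓ 000111✓ 001001✓ 001010 001100✓ 001101✓ 010001✓ 010100✓ 011000✓ 011100✓ 100110✓ 100111✓ 101001✓ 101100✓ 101111✓ 110001✓ 110101✓ 110111✓ 111010 111101✓ 111111✓
Round 1: -00110✓ -00111✓ -01001 -01100 -10001 0-0001 0-0100✓ 0-1100✓ 00-001 00-100✓ 0001-0 00011-✓ 001-01 00110- 01-100✓ 011-00 1-0111✓ 1-1111✓ 10-111✓ 10011-✓ 11-101✓ 11-111✓ 110-01 1101-1✓ 1111-1✓
Round 2: -0011- 0--100 1--111 11-1-1
PIs = {-0011-, -01001, -01100, -10001, 0--100, 0-0001, 00-001, 0001-0, 001-01, 001010, 00110-, 011-00, 1--111, 11-1-1, 110-01, 111010}
Coverage chart:
  m1: 0-0001,00-001
  m4: 0--100,0001-0
  m6: -0011-,0001-0
  m7: -0011- ←essential
  m9: -01001,00-001,001-01
  m10: 001010 ←essential
  m12: -01100,0--100,00110-
  m13: 001-01,00110-
  m17: -10001,0-0001
  m20: 0--100 ←essential
  m24: 011-00 ←essential
  m28: 0--100,011-00
  m38: -0011- ←essential
  m39: -0011-,1--111
  m41: -01001 ←essential
  m47: 1--111 ←essential
  m49: -10001,110-01
  m53: 11-1-1,110-01
  m55: 1--111,11-1-1
  m58: 111010 ←essential
  m63: 1--111,11-1-1
Essential: -0011-, -01001, 0--100, 001010, 011-00, 1--111, 111010

7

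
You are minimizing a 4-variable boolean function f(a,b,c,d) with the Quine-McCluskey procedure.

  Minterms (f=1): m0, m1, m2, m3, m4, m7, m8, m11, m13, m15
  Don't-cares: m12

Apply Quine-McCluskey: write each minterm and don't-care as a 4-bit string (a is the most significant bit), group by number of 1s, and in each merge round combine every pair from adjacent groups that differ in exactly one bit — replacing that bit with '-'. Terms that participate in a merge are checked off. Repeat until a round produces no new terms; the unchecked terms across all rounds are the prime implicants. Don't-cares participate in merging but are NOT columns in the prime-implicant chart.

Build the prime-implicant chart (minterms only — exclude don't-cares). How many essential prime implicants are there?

3

size-2^0 implicants → 0000(✓)  0001(✓)  0010(✓)  0011(✓)  0100(✓)  0111(✓)  1000(✓)  1011(✓)  1100(✓)  1101(✓)  1111(✓)
size-2^1 implicants → -000(✓)  -011(✓)  -100(✓)  -111(✓)  0-00(✓)  0-11(✓)  00-0(✓)  00-1(✓)  000-(✓)  001-(✓)  1-00(✓)  1-11(✓)  11-1  110-
size-2^2 implicants → --00  --11  00--
Unchecked terms (primes): --00, --11, 00--, 11-1, 110-
Minterm coverage:
  m0 ⊆ --00,00--
  m1 ⊆ 00-- [E]
  m2 ⊆ 00-- [E]
  m3 ⊆ --11,00--
  m4 ⊆ --00 [E]
  m7 ⊆ --11 [E]
  m8 ⊆ --00 [E]
  m11 ⊆ --11 [E]
  m13 ⊆ 11-1,110-
  m15 ⊆ --11,11-1
E = {--00, --11, 00--}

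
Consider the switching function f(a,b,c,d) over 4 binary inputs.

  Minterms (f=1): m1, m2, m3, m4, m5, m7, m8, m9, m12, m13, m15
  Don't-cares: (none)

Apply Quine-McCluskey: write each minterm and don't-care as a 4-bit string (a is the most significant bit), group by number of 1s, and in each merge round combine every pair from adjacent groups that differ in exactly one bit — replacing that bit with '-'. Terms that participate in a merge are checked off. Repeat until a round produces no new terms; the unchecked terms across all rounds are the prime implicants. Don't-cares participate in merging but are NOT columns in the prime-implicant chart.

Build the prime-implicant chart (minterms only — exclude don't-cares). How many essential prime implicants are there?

4

[col 0] 0001*, 0010*, 0011*, 0100*, 0101*, 0111*, 1000*, 1001*, 1100*, 1101*, 1111*
[col 1] -001*, -100*, -101*, -111*, 0-01*, 0-11*, 00-1*, 001-, 01-1*, 010-*, 1-00*, 1-01*, 100-*, 11-1*, 110-*
[col 2] --01, -1-1, -10-, 0--1, 1-0-
Prime implicants: --01, -1-1, -10-, 0--1, 001-, 1-0-
PI chart (minterm → PIs covering it):
  1 | --01,0--1
  2 | 001-  (sole → essential)
  3 | 0--1,001-
  4 | -10-  (sole → essential)
  5 | --01,-1-1,-10-,0--1
  7 | -1-1,0--1
  8 | 1-0-  (sole → essential)
  9 | --01,1-0-
  12 | -10-,1-0-
  13 | --01,-1-1,-10-,1-0-
  15 | -1-1  (sole → essential)
Essential prime implicants: -1-1, -10-, 001-, 1-0-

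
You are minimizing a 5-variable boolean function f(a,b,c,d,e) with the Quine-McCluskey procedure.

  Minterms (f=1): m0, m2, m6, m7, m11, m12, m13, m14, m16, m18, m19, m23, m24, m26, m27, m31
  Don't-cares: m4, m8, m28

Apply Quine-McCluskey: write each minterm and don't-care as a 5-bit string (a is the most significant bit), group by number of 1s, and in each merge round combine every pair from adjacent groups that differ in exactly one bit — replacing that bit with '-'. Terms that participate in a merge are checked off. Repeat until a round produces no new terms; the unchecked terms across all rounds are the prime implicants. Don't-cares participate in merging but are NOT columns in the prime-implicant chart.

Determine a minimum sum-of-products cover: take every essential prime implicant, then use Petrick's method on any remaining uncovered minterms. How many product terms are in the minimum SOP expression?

size-2^0 implicants → 00000(✓)  00010(✓)  00100(✓)  00110(✓)  00111(✓)  01000(✓)  01011(✓)  01100(✓)  01101(✓)  01110(✓)  10000(✓)  10010(✓)  10011(✓)  10111(✓)  11000(✓)  11010(✓)  11011(✓)  11100(✓)  11111(✓)
size-2^1 implicants → -0000(✓)  -0010(✓)  -0111  -1000(✓)  -1011  -1100(✓)  0-000(✓)  0-100(✓)  0-110(✓)  00-00(✓)  00-10(✓)  000-0(✓)  001-0(✓)  0011-  01-00(✓)  011-0(✓)  0110-  1-000(✓)  1-010(✓)  1-011(✓)  1-111(✓)  10-11(✓)  100-0(✓)  1001-(✓)  11-00(✓)  11-11(✓)  110-0(✓)  1101-(✓)
size-2^2 implicants → --000  -00-0  -1-00  0--00  0-1-0  00--0  1--11  1-0-0  1-01-
Unchecked terms (primes): --000, -00-0, -0111, -1-00, -1011, 0--00, 0-1-0, 00--0, 0011-, 0110-, 1--11, 1-0-0, 1-01-
Minterm coverage:
  m0 ⊆ --000,-00-0,0--00,00--0
  m2 ⊆ -00-0,00--0
  m6 ⊆ 0-1-0,00--0,0011-
  m7 ⊆ -0111,0011-
  m11 ⊆ -1011 [E]
  m12 ⊆ -1-00,0--00,0-1-0,0110-
  m13 ⊆ 0110- [E]
  m14 ⊆ 0-1-0 [E]
  m16 ⊆ --000,-00-0,1-0-0
  m18 ⊆ -00-0,1-0-0,1-01-
  m19 ⊆ 1--11,1-01-
  m23 ⊆ -0111,1--11
  m24 ⊆ --000,-1-00,1-0-0
  m26 ⊆ 1-0-0,1-01-
  m27 ⊆ -1011,1--11,1-01-
  m31 ⊆ 1--11 [E]
E = {-1011, 0-1-0, 0110-, 1--11}
Petrick residual → -00-0, -0111, 1-0-0
Cover = b'c'e' + b'cde + bc'de + a'ce' + a'bcd' + ade + ac'e'  |cover|=7

7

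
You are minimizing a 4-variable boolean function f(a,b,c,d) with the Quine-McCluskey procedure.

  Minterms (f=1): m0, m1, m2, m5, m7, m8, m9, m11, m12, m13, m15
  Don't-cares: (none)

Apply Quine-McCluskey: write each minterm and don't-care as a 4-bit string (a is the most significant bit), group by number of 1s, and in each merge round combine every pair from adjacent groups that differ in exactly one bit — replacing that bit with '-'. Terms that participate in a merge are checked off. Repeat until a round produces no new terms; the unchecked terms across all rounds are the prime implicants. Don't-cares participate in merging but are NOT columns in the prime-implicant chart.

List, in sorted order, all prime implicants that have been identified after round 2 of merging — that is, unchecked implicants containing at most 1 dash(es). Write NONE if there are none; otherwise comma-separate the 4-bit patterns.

Round 0: 0000✓ 0001✓ 0010✓ 0101✓ 0111✓ 1000✓ 1001✓ 1011✓ 1100✓ 1101✓ 1111✓
Round 1: -000✓ -001✓ -101✓ -111✓ 0-01✓ 00-0 000-✓ 01-1✓ 1-00✓ 1-01✓ 1-11✓ 10-1✓ 100-✓ 11-1✓ 110-✓
Round 2: --01 -00- -1-1 1--1 1-0-
PIs = {--01, -00-, -1-1, 00-0, 1--1, 1-0-}

00-0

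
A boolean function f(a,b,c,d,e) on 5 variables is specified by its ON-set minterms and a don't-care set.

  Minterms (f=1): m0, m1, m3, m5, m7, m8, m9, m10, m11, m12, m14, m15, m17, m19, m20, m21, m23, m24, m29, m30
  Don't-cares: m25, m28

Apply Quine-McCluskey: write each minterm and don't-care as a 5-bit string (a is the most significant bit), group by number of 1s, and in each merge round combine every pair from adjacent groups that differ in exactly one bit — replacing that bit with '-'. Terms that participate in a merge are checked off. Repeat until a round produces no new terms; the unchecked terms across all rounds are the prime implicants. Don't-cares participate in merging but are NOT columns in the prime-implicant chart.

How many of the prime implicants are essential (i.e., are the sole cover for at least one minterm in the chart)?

4

size-2^0 implicants → 00000(✓)  00001(✓)  00011(✓)  00101(✓)  00111(✓)  01000(✓)  01001(✓)  01010(✓)  01011(✓)  01100(✓)  01110(✓)  01111(✓)  10001(✓)  10011(✓)  10100(✓)  10101(✓)  10111(✓)  11000(✓)  11001(✓)  11100(✓)  11101(✓)  11110(✓)
size-2^1 implicants → -0001(✓)  -0011(✓)  -0101(✓)  -0111(✓)  -1000(✓)  -1001(✓)  -1100(✓)  -1110(✓)  0-000(✓)  0-001(✓)  0-011(✓)  0-111(✓)  00-01(✓)  00-11(✓)  000-1(✓)  0000-(✓)  001-1(✓)  01-00(✓)  01-10(✓)  01-11(✓)  010-0(✓)  010-1(✓)  0100-(✓)  0101-(✓)  011-0(✓)  0111-(✓)  1-001(✓)  1-100(✓)  1-101(✓)  10-01(✓)  10-11(✓)  100-1(✓)  101-1(✓)  1010-(✓)  11-00(✓)  11-01(✓)  1100-(✓)  111-0(✓)  1110-(✓)
size-2^2 implicants → --001  -0-01(✓)  -0-11(✓)  -00-1(✓)  -01-1(✓)  -1-00  -100-  -11-0  0--11  0-0-1  0-00-  00--1(✓)  01--0  01-1-  010--  1--01  1-10-  10--1(✓)  11-0-
size-2^3 implicants → -0--1
Unchecked terms (primes): --001, -0--1, -1-00, -100-, -11-0, 0--11, 0-0-1, 0-00-, 01--0, 01-1-, 010--, 1--01, 1-10-, 11-0-
Minterm coverage:
  m0 ⊆ 0-00- [E]
  m1 ⊆ --001,-0--1,0-0-1,0-00-
  m3 ⊆ -0--1,0--11,0-0-1
  m5 ⊆ -0--1 [E]
  m7 ⊆ -0--1,0--11
  m8 ⊆ -1-00,-100-,0-00-,01--0,010--
  m9 ⊆ --001,-100-,0-0-1,0-00-,010--
  m10 ⊆ 01--0,01-1-,010--
  m11 ⊆ 0--11,0-0-1,01-1-,010--
  m12 ⊆ -1-00,-11-0,01--0
  m14 ⊆ -11-0,01--0,01-1-
  m15 ⊆ 0--11,01-1-
  m17 ⊆ --001,-0--1,1--01
  m19 ⊆ -0--1 [E]
  m20 ⊆ 1-10- [E]
  m21 ⊆ -0--1,1--01,1-10-
  m23 ⊆ -0--1 [E]
  m24 ⊆ -1-00,-100-,11-0-
  m29 ⊆ 1--01,1-10-,11-0-
  m30 ⊆ -11-0 [E]
E = {-0--1, -11-0, 0-00-, 1-10-}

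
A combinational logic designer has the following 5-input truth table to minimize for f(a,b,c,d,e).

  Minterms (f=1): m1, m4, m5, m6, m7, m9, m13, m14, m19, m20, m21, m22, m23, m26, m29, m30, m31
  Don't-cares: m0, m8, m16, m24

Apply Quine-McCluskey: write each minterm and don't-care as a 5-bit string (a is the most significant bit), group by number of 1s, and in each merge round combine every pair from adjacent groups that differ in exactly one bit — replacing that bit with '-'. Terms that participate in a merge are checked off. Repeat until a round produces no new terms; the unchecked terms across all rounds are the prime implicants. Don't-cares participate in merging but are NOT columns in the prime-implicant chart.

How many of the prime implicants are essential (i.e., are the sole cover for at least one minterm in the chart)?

Round 0: 00000✓ 00001✓ 00100✓ 00101✓ 00110✓ 00111✓ 01000✓ 01001✓ 01101✓ 01110✓ 10000✓ 10011✓ 10100✓ 10101✓ 10110✓ 10111✓ 11000✓ 11010✓ 11101✓ 11110✓ 11111✓
Round 1: -0000✓ -0100✓ -0101✓ -0110✓ -0111✓ -1000✓ -1101✓ -1110✓ 0-000✓ 0-001✓ 0-101✓ 0-110✓ 00-00✓ 00-01✓ 0000-✓ 001-0✓ 001-1✓ 0010-✓ 0011-✓ 01-01✓ 0100-✓ 1-000✓ 1-101✓ 1-110✓ 1-111✓ 10-00✓ 10-11 101-0✓ 101-1✓ 1010-✓ 1011-✓ 11-10 110-0 111-1✓ 1111-✓
Round 2: --000 --101 --110 -0-00 -01-0✓ -01-1✓ -010-✓ -011-✓ 0--01 0-00- 00-0- 001--✓ 1-1-1 1-11- 101--✓
Round 3: -01--
PIs = {--000, --101, --110, -0-00, -01--, 0--01, 0-00-, 00-0-, 1-1-1, 1-11-, 10-11, 11-10, 110-0}
Coverage chart:
  m1: 0--01,0-00-,00-0-
  m4: -0-00,-01--,00-0-
  m5: --101,-01--,0--01,00-0-
  m6: --110,-01--
  m7: -01-- ←essential
  m9: 0--01,0-00-
  m13: --101,0--01
  m14: --110 ←essential
  m19: 10-11 ←essential
  m20: -0-00,-01--
  m21: --101,-01--,1-1-1
  m22: --110,-01--,1-11-
  m23: -01--,1-1-1,1-11-,10-11
  m26: 11-10,110-0
  m29: --101,1-1-1
  m30: --110,1-11-,11-10
  m31: 1-1-1,1-11-
Essential: --110, -01--, 10-11

3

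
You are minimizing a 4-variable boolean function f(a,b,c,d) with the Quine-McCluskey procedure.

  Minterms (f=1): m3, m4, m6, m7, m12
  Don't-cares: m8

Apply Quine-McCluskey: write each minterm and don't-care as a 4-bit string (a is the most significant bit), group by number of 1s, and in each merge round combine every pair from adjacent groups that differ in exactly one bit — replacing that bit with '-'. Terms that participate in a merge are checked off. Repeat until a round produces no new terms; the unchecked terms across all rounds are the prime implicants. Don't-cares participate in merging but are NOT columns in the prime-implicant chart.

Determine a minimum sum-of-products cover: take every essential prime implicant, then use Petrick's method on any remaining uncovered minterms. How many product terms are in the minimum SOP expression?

size-2^0 implicants → 0011(✓)  0100(✓)  0110(✓)  0111(✓)  1000(✓)  1100(✓)
size-2^1 implicants → -100  0-11  01-0  011-  1-00
Unchecked terms (primes): -100, 0-11, 01-0, 011-, 1-00
Minterm coverage:
  m3 ⊆ 0-11 [E]
  m4 ⊆ -100,01-0
  m6 ⊆ 01-0,011-
  m7 ⊆ 0-11,011-
  m12 ⊆ -100,1-00
E = {0-11}
Petrick residual → -100, 01-0
Cover = bc'd' + a'cd + a'bd'  |cover|=3

3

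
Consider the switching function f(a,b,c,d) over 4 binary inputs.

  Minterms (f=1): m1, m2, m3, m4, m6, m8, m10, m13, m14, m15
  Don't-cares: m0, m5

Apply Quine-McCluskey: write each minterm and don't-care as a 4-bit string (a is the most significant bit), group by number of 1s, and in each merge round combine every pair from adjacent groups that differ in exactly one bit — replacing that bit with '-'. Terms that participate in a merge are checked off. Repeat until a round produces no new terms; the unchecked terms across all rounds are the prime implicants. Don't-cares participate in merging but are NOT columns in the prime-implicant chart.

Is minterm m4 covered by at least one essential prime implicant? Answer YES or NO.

[col 0] 0000*, 0001*, 0010*, 0011*, 0100*, 0101*, 0110*, 1000*, 1010*, 1101*, 1110*, 1111*
[col 1] -000*, -010*, -101, -110*, 0-00*, 0-01*, 0-10*, 00-0*, 00-1*, 000-*, 001-*, 01-0*, 010-*, 1-10*, 10-0*, 11-1, 111-
[col 2] --10, -0-0, 0--0, 0-0-, 00--
Prime implicants: --10, -0-0, -101, 0--0, 0-0-, 00--, 11-1, 111-
PI chart (minterm → PIs covering it):
  1 | 0-0-,00--
  2 | --10,-0-0,0--0,00--
  3 | 00--  (sole → essential)
  4 | 0--0,0-0-
  6 | --10,0--0
  8 | -0-0  (sole → essential)
  10 | --10,-0-0
  13 | -101,11-1
  14 | --10,111-
  15 | 11-1,111-
Essential prime implicants: -0-0, 00--

NO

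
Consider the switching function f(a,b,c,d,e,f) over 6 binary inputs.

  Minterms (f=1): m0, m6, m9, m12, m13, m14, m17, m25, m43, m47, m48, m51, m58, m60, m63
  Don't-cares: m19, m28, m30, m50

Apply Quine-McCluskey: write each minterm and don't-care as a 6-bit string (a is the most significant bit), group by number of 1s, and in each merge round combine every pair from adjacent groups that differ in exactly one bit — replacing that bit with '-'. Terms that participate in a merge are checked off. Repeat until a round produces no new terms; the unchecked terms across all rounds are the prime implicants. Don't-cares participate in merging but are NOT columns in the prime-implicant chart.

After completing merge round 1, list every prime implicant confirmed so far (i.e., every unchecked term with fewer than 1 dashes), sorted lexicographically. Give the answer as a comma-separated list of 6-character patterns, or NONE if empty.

000000

Round 0: 000000 000110✓ 001001✓ 001100✓ 001101✓ 001110✓ 010001✓ 010011✓ 011001✓ 011100✓ 011110✓ 101011✓ 101111✓ 110000✓ 110010✓ 110011✓ 111010✓ 111100✓ 111111✓
Round 1: -10011 -11100 0-1001 0-1100✓ 0-1110✓ 00-110 001-01 0011-0✓ 00110- 01-001 0100-1 0111-0✓ 1-1111 101-11 11-010 1100-0 11001-
Round 2: 0-11-0
PIs = {-10011, -11100, 0-1001, 0-11-0, 00-110, 000000, 001-01, 00110-, 01-001, 0100-1, 1-1111, 101-11, 11-010, 1100-0, 11001-}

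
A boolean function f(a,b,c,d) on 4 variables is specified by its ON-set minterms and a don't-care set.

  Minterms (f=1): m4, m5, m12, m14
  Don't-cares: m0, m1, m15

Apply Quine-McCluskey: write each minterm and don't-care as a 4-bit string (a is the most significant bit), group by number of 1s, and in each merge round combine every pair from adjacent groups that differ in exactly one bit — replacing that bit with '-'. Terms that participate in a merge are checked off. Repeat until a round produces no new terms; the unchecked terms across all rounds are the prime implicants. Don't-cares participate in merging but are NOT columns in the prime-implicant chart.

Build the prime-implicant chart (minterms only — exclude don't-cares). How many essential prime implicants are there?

1

size-2^0 implicants → 0000(✓)  0001(✓)  0100(✓)  0101(✓)  1100(✓)  1110(✓)  1111(✓)
size-2^1 implicants → -100  0-00(✓)  0-01(✓)  000-(✓)  010-(✓)  11-0  111-
size-2^2 implicants → 0-0-
Unchecked terms (primes): -100, 0-0-, 11-0, 111-
Minterm coverage:
  m4 ⊆ -100,0-0-
  m5 ⊆ 0-0- [E]
  m12 ⊆ -100,11-0
  m14 ⊆ 11-0,111-
E = {0-0-}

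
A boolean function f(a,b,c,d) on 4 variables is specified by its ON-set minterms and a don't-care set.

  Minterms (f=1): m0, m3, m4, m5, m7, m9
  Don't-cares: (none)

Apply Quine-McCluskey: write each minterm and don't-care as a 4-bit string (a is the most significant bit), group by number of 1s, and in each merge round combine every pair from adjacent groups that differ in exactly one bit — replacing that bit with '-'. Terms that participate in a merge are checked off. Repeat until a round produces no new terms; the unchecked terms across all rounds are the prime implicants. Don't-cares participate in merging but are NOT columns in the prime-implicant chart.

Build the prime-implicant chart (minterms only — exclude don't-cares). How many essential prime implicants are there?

3

Round 0: 0000✓ 0011✓ 0100✓ 0101✓ 0111✓ 1001
Round 1: 0-00 0-11 01-1 010-
PIs = {0-00, 0-11, 01-1, 010-, 1001}
Coverage chart:
  m0: 0-00 ←essential
  m3: 0-11 ←essential
  m4: 0-00,010-
  m5: 01-1,010-
  m7: 0-11,01-1
  m9: 1001 ←essential
Essential: 0-00, 0-11, 1001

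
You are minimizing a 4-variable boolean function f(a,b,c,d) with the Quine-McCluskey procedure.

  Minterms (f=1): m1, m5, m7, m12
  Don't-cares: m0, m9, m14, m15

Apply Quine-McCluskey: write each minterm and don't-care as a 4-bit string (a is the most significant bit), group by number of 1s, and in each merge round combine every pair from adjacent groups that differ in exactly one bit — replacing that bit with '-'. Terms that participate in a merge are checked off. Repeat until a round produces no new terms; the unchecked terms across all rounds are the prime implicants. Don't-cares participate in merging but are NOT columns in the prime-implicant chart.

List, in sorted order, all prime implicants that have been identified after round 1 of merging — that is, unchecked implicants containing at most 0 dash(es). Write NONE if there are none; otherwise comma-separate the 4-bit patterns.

size-2^0 implicants → 0000(✓)  0001(✓)  0101(✓)  0111(✓)  1001(✓)  1100(✓)  1110(✓)  1111(✓)
size-2^1 implicants → -001  -111  0-01  000-  01-1  11-0  111-
Unchecked terms (primes): -001, -111, 0-01, 000-, 01-1, 11-0, 111-

NONE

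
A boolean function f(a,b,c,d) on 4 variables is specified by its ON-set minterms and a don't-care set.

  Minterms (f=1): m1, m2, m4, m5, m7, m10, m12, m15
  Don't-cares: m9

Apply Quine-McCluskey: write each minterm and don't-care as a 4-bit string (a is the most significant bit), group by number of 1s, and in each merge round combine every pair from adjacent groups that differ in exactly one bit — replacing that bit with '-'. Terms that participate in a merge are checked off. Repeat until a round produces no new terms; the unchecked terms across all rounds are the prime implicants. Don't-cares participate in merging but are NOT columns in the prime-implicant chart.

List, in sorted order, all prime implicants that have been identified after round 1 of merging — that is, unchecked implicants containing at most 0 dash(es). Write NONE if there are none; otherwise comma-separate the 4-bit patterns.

Round 0: 0001✓ 0010✓ 0100✓ 0101✓ 0111✓ 1001✓ 1010✓ 1100✓ 1111✓
Round 1: -001 -010 -100 -111 0-01 01-1 010-
PIs = {-001, -010, -100, -111, 0-01, 01-1, 010-}

NONE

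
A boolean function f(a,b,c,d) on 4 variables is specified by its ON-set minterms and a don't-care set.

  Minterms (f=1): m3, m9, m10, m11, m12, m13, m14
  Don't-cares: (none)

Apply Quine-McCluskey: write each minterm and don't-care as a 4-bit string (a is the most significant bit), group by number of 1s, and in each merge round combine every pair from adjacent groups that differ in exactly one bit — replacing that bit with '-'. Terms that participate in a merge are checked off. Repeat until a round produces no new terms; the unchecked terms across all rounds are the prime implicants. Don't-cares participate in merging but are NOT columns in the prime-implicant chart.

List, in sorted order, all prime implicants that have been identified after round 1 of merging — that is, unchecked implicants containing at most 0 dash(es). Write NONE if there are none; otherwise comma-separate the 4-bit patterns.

NONE

[col 0] 0011*, 1001*, 1010*, 1011*, 1100*, 1101*, 1110*
[col 1] -011, 1-01, 1-10, 10-1, 101-, 11-0, 110-
Prime implicants: -011, 1-01, 1-10, 10-1, 101-, 11-0, 110-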